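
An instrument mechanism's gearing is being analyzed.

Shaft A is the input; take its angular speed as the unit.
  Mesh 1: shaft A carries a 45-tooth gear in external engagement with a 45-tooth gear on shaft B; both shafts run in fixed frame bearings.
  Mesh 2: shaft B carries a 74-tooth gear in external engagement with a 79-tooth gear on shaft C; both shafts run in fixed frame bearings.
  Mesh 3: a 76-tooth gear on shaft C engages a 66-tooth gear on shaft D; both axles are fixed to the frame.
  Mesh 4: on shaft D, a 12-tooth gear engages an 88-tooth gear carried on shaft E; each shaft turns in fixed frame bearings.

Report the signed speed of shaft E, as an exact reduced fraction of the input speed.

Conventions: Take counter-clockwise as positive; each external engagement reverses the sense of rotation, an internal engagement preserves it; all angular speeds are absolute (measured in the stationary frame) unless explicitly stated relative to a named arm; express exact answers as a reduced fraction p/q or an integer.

1406/9559

4-mesh fixed-axis compound train (all bearings frame-fixed)
mesh 1 [45T→45T]: |ω|/ω_in = 1×45/45 = 1, sense flips to −
mesh 2 [74T→79T]: |ω|/ω_in = 1×74/79 = 74/79, sense flips to +
mesh 3 [76T→66T]: |ω|/ω_in = (74/79)×76/66 = 2812/2607, sense flips to −
mesh 4 [12T→88T]: |ω|/ω_in = (2812/2607)×12/88 = 1406/9559, sense flips to +
signed output speed (× input speed) = 1406/9559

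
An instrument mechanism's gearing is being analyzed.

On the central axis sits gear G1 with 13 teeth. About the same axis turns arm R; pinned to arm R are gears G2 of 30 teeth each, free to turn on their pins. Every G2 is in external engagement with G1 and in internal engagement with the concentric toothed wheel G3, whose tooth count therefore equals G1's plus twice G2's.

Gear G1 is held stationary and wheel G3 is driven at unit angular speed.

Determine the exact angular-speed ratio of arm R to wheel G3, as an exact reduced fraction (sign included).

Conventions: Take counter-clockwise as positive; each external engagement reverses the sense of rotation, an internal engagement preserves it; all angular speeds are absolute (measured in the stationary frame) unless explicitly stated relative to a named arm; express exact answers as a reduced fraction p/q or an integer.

recognized (axles ride arm R): planetary set, 13/30/73 teeth
ring teeth: 13 + 2·30 = 73
13(ω_sun−ω_arm) = −73(ω_ring−ω_arm),  ω_sun = 0, ω_ring = 1
13(0−ω_arm) = −73(1−ω_arm)  ⇒  86·ω_arm = 73  ⇒  ω_arm = 73/86
ω_out/ω_in = 73/86

73/86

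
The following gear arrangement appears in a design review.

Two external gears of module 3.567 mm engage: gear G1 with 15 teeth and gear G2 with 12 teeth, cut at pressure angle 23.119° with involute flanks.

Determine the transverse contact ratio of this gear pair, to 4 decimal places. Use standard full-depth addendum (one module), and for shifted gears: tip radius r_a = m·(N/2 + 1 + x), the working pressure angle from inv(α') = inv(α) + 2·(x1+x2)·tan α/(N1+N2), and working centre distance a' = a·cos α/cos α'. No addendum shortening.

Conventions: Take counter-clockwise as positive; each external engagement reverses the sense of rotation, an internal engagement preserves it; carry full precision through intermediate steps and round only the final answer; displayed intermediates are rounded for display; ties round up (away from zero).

1.3752

topology: single-mesh involute geometry — m = 3.567, 15T/12T pair
base radii: r_b1 = 24.604043, r_b2 = 19.683234
tip radii: r_a1 = 30.319500, r_a2 = 24.969000
no profile shift: α' = α, a' = a
action lengths: √(r_a1²−r_b1²) = 17.717595, √(r_a2²−r_b2²) = 15.362983
base pitch p_b = π·m·cos α = 10.306117
CR = (17.717595 + 15.362983 − 48.154500·sin 23.11900°)/10.306117 = 1.375212
contact ratio ≈ 1.3752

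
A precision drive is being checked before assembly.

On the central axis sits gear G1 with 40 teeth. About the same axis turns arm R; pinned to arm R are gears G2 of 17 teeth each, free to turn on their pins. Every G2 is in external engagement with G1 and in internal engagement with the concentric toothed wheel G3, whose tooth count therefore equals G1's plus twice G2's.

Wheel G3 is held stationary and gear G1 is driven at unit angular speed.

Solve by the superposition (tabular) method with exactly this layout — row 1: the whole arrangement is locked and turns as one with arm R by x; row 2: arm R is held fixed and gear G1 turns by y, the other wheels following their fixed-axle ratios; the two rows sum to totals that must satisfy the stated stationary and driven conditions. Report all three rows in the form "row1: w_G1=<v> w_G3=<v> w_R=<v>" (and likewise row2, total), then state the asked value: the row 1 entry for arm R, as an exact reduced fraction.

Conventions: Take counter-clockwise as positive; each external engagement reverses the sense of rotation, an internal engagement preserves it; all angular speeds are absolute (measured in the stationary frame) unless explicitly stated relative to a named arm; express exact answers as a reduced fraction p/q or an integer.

row1: w_G1=20/57 w_G3=20/57 w_R=20/57
row2: w_G1=37/57 w_G3=-20/57 w_R=0
total: w_G1=1 w_G3=0 w_R=20/57
asked value: 20/57

recognized (axles ride arm R): planetary set, 40/17/74 teeth
row 1 — lock + rotate with arm: ω_sun = ω_ring = ω_arm = x
row 2 (arm held, sun turns y): ω_ring = −(40/74)·y, ω_arm = 0
boundary: total ω_ring = x − (40/74)·y = 0 and total ω_sun = x + y = 1  ⇒  y = 37/57, x = 20/57
row 2 ring = −(40/74)·37/57 = -20/57
totals (row 1 + row 2): sun 20/57 + 37/57 = 1, ring 20/57 + (-20/57) = 0, arm 20/57 + 0 = 20/57
asked cell (row1, arm) = 20/57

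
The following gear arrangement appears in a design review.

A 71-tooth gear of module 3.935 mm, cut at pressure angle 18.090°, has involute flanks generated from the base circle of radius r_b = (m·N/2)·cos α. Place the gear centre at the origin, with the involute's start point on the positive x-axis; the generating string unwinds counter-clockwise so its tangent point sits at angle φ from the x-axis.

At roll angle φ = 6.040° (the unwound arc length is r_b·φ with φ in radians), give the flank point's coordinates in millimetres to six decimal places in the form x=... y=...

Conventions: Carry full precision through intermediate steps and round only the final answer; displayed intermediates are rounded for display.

recognized (one wheel, involute flank): single-mesh tooth geometry, m = 3.935, N = 71
pitch radius r_p = m·N/2 = 3.935·71/2 = 139.692500
base radius r_b = r_p·cos α = 139.692500·cos 18.090° = 132.787491
roll angle φ = 6.040° = 0.10541789 rad
x = r_b·(cos φ + φ·sin φ) = 133.523272
y = r_b·(sin φ − φ·cos φ) = 0.051796

x=133.523272 y=0.051796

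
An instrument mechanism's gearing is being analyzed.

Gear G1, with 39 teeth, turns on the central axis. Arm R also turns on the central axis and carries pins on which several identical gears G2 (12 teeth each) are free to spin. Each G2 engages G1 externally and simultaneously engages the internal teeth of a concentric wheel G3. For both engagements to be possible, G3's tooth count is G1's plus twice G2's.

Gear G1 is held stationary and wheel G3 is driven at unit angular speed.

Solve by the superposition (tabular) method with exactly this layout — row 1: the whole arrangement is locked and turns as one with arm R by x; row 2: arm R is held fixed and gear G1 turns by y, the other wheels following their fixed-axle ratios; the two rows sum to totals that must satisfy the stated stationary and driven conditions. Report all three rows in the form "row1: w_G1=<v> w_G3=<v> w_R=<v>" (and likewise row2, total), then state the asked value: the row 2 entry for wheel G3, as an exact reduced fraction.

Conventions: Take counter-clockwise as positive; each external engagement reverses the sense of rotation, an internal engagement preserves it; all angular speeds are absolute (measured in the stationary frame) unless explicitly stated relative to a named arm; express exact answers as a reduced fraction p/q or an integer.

row1: w_G1=21/34 w_G3=21/34 w_R=21/34
row2: w_G1=-21/34 w_G3=13/34 w_R=0
total: w_G1=0 w_G3=1 w_R=21/34
asked value: 13/34

planetary set (39T centre, 12T on arm, 63T internal) — Willis relation
row 1 — lock + rotate with arm: ω_sun = ω_ring = ω_arm = x
superposition row 2 [arm held]: sun y, ring −(39/63)·y, arm 0
boundary: total ω_sun = x + y = 0 and total ω_ring = x − (39/63)·y = 1  ⇒  y = -21/34, x = 21/34
row 2 ring = −(39/63)·(-21/34) = 13/34
totals (row 1 + row 2): sun 21/34 + (-21/34) = 0, ring 21/34 + 13/34 = 1, arm 21/34 + 0 = 21/34
asked cell (row2, ring) = 13/34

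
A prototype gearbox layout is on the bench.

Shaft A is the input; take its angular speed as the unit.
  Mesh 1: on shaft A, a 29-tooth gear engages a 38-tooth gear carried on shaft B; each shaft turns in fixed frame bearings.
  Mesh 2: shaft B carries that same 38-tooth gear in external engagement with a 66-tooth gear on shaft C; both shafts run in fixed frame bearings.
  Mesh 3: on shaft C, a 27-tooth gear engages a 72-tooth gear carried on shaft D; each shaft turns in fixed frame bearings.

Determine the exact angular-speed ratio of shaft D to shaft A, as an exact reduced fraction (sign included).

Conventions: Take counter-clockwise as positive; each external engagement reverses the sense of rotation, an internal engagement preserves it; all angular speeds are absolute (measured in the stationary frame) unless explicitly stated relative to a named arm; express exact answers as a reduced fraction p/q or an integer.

class = fixed-axis compound train [3 meshes; 3 ratios multiply, 3 sense flips]
mesh 1 [29T→38T]: running ratio 29/38, sense −
mesh 2 [38T→66T]: running ratio 29/66, sense +
mesh 3 [27T→72T]: running ratio 29/176, sense −
ω_out/ω_in = -29/176

-29/176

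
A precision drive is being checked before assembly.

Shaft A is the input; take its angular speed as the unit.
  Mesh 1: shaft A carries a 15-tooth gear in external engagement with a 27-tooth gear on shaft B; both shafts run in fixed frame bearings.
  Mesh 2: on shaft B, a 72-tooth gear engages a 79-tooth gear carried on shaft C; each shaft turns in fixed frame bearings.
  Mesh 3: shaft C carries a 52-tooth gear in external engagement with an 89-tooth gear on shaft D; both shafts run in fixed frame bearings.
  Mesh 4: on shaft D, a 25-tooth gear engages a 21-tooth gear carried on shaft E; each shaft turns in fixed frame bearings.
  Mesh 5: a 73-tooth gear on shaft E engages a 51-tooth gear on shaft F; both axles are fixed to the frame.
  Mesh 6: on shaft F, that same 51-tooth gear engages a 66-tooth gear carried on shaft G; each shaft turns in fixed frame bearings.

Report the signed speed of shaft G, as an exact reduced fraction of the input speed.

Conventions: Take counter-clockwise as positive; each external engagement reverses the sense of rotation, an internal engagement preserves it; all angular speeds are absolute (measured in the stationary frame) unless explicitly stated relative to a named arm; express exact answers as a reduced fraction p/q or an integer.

1898000/4872483

6-mesh fixed-axis compound train (all bearings frame-fixed)
mesh 1 [15T→27T]: |ω|/ω_in = 1×15/27 = 5/9, sense flips to −
mesh 2 [72T→79T]: |ω|/ω_in = (5/9)×72/79 = 40/79, sense flips to +
mesh 3 [52T→89T]: |ω|/ω_in = (40/79)×52/89 = 2080/7031, sense flips to −
mesh 4 [25T→21T]: |ω|/ω_in = (2080/7031)×25/21 = 52000/147651, sense flips to +
mesh 5 [73T→51T]: |ω|/ω_in = (52000/147651)×73/51 = 3796000/7530201, sense flips to −
mesh 6 [51T→66T]: |ω|/ω_in = (3796000/7530201)×51/66 = 1898000/4872483, sense flips to +
signed output speed (× input speed) = 1898000/4872483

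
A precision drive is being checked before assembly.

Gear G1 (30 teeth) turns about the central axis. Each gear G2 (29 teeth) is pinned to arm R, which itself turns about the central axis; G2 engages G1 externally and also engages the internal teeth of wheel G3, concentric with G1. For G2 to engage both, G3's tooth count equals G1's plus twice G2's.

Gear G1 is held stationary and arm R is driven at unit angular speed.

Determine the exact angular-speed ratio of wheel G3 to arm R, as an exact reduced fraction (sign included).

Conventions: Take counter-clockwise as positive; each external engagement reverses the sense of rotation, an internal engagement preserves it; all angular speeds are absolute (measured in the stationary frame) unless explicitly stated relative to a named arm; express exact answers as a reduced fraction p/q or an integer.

planetary set (30T centre, 29T on arm, 88T internal) — Willis relation
ring teeth: 30 + 2·29 = 88
30(ω_sun−ω_arm) = −88(ω_ring−ω_arm),  ω_sun = 0, ω_arm = 1
ω_ring = 1 − (30/88)(0−1) = 59/44
ω_out/ω_in = 59/44

59/44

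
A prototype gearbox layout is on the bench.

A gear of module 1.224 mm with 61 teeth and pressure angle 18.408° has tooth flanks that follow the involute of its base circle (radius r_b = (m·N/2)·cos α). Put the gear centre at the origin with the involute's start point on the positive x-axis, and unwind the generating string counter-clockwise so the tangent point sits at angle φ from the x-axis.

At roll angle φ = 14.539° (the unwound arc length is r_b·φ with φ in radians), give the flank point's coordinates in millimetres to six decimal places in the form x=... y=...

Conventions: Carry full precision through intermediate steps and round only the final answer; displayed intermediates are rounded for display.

recognized (one wheel, involute flank): single-mesh tooth geometry, m = 1.224, N = 61
pitch radius r_p = m·N/2 = 1.224·61/2 = 37.332000
base radius r_b = r_p·cos α = 37.332000·cos 18.408° = 35.421794
roll angle φ = 14.539° = 0.25375342 rad
x = r_b·(cos φ + φ·sin φ) = 36.543920
y = r_b·(sin φ − φ·cos φ) = 0.191684

x=36.543920 y=0.191684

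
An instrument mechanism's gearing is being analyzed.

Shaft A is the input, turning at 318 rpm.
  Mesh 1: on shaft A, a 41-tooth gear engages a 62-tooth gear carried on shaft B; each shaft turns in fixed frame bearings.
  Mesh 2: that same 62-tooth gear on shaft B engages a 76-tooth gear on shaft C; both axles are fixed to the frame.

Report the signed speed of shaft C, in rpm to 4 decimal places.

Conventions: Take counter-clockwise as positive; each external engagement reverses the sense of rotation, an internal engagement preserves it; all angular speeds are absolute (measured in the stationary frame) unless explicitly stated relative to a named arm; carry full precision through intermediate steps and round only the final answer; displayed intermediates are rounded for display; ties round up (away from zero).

topology: fixed-axis compound train — 2 meshes, A→C
mesh 1 [41T→62T]: ω = 318.0000×41/62 = 210.2903 rpm, sense flips to −
mesh 2 [62T→76T]: ω = 210.2903×62/76 = 171.5526 rpm, sense flips to +
signed output speed = +171.5526 rpm

+171.5526 rpm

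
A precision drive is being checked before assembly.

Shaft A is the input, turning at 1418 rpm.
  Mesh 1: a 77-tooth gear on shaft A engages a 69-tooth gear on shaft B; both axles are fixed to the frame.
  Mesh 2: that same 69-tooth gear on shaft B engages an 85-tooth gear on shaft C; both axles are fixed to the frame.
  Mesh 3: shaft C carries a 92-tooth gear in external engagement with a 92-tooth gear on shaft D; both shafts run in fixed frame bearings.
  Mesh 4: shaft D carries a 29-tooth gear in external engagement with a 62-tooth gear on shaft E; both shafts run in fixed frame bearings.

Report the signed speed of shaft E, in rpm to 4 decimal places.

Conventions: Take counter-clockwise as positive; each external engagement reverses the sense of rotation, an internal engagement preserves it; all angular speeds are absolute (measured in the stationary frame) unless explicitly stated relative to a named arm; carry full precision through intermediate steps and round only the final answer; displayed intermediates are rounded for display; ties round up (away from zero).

topology: fixed-axis compound train — 4 meshes, A→E
mesh 1 [77T→69T]: ω = 1418.0000×77/69 = 1582.4058 rpm, sense flips to −
mesh 2 [69T→85T]: ω = 1582.4058×69/85 = 1284.5412 rpm, sense flips to +
mesh 3 [92T→92T]: ω = 1284.5412×92/92 = 1284.5412 rpm, sense flips to −
mesh 4 [29T→62T]: ω = 1284.5412×29/62 = 600.8338 rpm, sense flips to +
signed output speed = +600.8338 rpm

+600.8338 rpm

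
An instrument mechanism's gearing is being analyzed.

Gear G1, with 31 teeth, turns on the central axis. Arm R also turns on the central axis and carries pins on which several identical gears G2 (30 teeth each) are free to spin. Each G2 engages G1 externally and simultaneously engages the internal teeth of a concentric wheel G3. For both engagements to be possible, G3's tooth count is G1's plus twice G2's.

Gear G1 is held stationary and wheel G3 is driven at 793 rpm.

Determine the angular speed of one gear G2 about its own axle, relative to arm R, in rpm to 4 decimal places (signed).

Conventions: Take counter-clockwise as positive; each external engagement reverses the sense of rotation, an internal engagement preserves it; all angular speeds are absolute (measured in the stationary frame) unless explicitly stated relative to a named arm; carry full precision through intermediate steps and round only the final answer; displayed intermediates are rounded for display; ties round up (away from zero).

+611.2167 rpm

planetary set (31T centre, 30T on arm, 91T internal) — Willis relation
normalise by the input: solve with ω_ring = 1, then scale by 793 rpm
ring teeth: 31 + 2·30 = 91
31(ω_sun−ω_arm) = −91(ω_ring−ω_arm),  ω_sun = 0, ω_ring = 1
31(0−ω_arm) = −91(1−ω_arm)  ⇒  122·ω_arm = 91  ⇒  ω_arm = 91/122
sun–planet mesh: 31·(0−91/122) = −30·(ω_p−ω_arm)  ⇒  ω_p−ω_arm = 2821/3660
scale: ω_p−ω_arm = 2821/3660 × 793 rpm = +611.2167 rpm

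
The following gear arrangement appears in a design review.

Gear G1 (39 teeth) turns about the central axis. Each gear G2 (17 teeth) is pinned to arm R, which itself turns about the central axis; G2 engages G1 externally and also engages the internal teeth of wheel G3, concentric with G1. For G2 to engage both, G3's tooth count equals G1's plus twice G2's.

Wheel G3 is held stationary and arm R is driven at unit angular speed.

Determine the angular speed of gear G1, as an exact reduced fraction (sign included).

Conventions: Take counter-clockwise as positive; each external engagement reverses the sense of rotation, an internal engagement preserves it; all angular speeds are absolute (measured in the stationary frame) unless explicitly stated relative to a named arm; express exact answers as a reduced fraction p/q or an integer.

recognized (axles ride arm R): planetary set, 39/17/73 teeth
ring teeth: 39 + 2·17 = 73
39(ω_sun−ω_arm) = −73(ω_ring−ω_arm),  ω_ring = 0, ω_arm = 1
ω_sun = 1 − (73/39)(0−1) = 112/39
exact speed ratio = 112/39

112/39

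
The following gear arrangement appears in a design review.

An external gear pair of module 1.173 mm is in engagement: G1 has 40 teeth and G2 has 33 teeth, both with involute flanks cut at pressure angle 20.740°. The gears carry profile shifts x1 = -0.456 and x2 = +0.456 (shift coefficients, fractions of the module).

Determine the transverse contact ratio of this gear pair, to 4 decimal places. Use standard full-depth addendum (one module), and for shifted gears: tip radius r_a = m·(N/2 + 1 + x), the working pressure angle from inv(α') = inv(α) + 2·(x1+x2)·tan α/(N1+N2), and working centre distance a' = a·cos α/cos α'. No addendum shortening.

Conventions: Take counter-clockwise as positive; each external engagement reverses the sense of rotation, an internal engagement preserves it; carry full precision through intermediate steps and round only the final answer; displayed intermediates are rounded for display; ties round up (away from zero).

1.6183

single-mesh involute tooth geometry (40T engaging 33T at module 1.173)
base radii: r_b1 = 21.939722, r_b2 = 18.100271
tip radii: r_a1 = 24.098112, r_a2 = 21.062388
inv(α') = inv(20.740°) + 2·(-0.456+0.456)·tan α/(40+33) = 0.01668525  ⇒  α' = 20.74000°
a' = a·cos α / cos α' = 42.8145·cos 20.740°/cos 20.74000° = 42.814500
action lengths: √(r_a1²−r_b1²) = 9.968329, √(r_a2²−r_b2²) = 10.770533
base pitch p_b = π·m·cos α = 3.446284
CR = (9.968329 + 10.770533 − 42.814500·sin 20.74000°)/3.446284 = 1.618281
contact ratio ≈ 1.6183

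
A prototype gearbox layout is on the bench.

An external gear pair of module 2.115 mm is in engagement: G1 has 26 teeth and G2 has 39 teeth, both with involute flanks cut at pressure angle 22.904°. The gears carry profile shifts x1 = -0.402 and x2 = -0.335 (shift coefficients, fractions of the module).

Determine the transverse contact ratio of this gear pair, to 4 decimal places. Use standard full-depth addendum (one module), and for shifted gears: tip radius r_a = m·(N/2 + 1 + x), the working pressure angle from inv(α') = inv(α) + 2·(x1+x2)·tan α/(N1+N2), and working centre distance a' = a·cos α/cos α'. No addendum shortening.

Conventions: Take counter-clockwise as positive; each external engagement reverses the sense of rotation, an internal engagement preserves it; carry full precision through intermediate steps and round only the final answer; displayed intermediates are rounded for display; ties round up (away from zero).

1.7869

recognized (one external pair, fixed centres): single-mesh tooth geometry, m = 2.115, N1 = 26, N2 = 39
base radii: r_b1 = 25.327246, r_b2 = 37.990869
tip radii: r_a1 = 28.759770, r_a2 = 42.648975
inv(α') = inv(22.904°) + 2·(-0.402-0.335)·tan α/(26+39) = 0.01316763  ⇒  α' = 19.21605°
a' = a·cos α / cos α' = 68.7375·cos 22.904°/cos 19.21605° = 67.054085
action lengths: √(r_a1²−r_b1²) = 13.625527, √(r_a2²−r_b2²) = 19.381150
base pitch p_b = π·m·cos α = 6.120607
CR = (13.625527 + 19.381150 − 67.054085·sin 19.21605°)/6.120607 = 1.786929
contact ratio ≈ 1.7869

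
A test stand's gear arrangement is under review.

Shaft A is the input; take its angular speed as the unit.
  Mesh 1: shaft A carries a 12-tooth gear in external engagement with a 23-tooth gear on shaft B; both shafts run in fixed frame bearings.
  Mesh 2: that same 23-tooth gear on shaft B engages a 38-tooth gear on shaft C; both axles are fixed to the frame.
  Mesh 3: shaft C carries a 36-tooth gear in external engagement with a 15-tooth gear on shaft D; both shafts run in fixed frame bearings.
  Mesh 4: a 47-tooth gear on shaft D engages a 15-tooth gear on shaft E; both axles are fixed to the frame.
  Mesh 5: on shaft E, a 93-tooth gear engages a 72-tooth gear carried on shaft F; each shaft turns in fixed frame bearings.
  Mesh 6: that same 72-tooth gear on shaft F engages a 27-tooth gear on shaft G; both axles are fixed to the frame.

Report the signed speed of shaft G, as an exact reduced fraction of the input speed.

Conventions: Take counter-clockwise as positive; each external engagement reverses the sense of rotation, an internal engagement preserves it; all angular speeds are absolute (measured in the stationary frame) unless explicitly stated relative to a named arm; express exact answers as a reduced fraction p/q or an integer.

6-mesh fixed-axis compound train (all bearings frame-fixed)
mesh 1 [12T→23T]: |ω|/ω_in = 1×12/23 = 12/23, sense flips to −
mesh 2 [23T→38T]: |ω|/ω_in = (12/23)×23/38 = 6/19, sense flips to +
mesh 3 [36T→15T]: |ω|/ω_in = (6/19)×36/15 = 72/95, sense flips to −
mesh 4 [47T→15T]: |ω|/ω_in = (72/95)×47/15 = 1128/475, sense flips to +
mesh 5 [93T→72T]: |ω|/ω_in = (1128/475)×93/72 = 1457/475, sense flips to −
mesh 6 [72T→27T]: |ω|/ω_in = (1457/475)×72/27 = 11656/1425, sense flips to +
signed output speed (× input speed) = 11656/1425

11656/1425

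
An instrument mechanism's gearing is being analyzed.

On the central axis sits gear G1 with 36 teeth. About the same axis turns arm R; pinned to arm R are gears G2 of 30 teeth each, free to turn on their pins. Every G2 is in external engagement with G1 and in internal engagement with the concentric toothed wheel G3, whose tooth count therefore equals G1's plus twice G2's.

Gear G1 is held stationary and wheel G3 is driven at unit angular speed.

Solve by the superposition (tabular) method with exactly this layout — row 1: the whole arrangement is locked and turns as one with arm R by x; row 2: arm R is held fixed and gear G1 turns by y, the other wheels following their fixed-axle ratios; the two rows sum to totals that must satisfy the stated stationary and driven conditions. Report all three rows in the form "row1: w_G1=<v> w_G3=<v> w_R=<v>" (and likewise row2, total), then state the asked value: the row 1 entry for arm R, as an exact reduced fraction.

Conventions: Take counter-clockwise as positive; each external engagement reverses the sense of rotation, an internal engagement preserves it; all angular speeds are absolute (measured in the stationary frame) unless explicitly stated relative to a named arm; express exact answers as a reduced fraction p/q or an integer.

row1: w_G1=8/11 w_G3=8/11 w_R=8/11
row2: w_G1=-8/11 w_G3=3/11 w_R=0
total: w_G1=0 w_G3=1 w_R=8/11
asked value: 8/11

recognized (axles ride arm R): planetary set, 36/30/96 teeth
superposition row 1 [locked train]: every member turns x
row 2 (arm held, sun turns y): ω_ring = −(36/96)·y, ω_arm = 0
boundary: total ω_sun = x + y = 0 and total ω_ring = x − (36/96)·y = 1  ⇒  y = -8/11, x = 8/11
row 2 ring = −(36/96)·(-8/11) = 3/11
totals (row 1 + row 2): sun 8/11 + (-8/11) = 0, ring 8/11 + 3/11 = 1, arm 8/11 + 0 = 8/11
asked cell (row1, arm) = 8/11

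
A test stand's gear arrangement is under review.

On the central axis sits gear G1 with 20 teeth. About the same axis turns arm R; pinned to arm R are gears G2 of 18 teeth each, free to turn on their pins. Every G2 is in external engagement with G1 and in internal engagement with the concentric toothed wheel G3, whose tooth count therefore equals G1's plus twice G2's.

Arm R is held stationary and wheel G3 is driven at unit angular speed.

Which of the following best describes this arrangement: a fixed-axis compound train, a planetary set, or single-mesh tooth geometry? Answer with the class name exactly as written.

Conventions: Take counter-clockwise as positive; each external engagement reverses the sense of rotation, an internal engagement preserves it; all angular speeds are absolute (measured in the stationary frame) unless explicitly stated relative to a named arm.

planetary set (20T centre, 18T on arm, 56T internal) — Willis relation
classification: planetary set

planetary set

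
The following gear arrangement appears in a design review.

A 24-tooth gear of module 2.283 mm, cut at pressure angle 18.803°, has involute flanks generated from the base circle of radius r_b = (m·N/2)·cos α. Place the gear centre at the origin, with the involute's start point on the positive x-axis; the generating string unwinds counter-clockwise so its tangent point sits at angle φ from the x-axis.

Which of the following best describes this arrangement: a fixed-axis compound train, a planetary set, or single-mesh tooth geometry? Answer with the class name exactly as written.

single-mesh tooth geometry

class = single-mesh tooth geometry [base-circle involute, m = 2.283, 24T]
classification: single-mesh tooth geometry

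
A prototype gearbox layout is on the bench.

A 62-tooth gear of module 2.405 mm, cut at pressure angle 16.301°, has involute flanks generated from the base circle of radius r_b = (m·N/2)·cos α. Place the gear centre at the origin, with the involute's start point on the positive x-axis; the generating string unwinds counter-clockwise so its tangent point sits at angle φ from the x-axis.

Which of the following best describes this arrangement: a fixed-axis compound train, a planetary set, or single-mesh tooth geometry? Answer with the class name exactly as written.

class = single-mesh tooth geometry [base-circle involute, m = 2.405, 62T]
classification: single-mesh tooth geometry

single-mesh tooth geometry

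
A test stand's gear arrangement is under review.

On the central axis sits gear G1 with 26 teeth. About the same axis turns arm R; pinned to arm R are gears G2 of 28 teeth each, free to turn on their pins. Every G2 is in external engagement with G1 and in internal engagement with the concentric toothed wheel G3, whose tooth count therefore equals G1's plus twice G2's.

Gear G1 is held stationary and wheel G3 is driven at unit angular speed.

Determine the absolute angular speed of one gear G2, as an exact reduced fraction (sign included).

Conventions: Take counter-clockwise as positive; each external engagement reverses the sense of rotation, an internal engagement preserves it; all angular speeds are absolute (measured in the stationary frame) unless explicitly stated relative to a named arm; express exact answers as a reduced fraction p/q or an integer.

41/28

topology: planetary set — G1 26T / G2 28T / G3 82T, arm = carrier (Willis)
ring teeth: 26 + 2·28 = 82
26(ω_sun−ω_arm) = −82(ω_ring−ω_arm),  ω_sun = 0, ω_ring = 1
26(0−ω_arm) = −82(1−ω_arm)  ⇒  108·ω_arm = 82  ⇒  ω_arm = 41/54
sun–planet mesh: 26·(0−41/54) = −28·(ω_p−ω_arm)  ⇒  ω_p−ω_arm = 533/756
ω_p = 41/54 + 533/756 = 41/28
exact speed ratio = 41/28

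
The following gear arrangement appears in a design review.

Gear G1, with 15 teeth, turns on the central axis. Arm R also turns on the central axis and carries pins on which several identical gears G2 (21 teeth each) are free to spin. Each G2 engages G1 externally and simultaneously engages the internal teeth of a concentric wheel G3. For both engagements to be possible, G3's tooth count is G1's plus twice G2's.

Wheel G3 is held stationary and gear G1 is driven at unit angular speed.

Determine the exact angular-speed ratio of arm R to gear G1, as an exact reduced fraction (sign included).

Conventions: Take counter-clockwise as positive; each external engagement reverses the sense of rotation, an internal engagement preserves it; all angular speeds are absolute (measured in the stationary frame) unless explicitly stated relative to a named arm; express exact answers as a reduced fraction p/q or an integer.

planetary set (15T centre, 21T on arm, 57T internal) — Willis relation
ring teeth: 15 + 2·21 = 57
15(ω_sun−ω_arm) = −57(ω_ring−ω_arm),  ω_ring = 0, ω_sun = 1
15(1−ω_arm) = −57(0−ω_arm)  ⇒  72·ω_arm = 15  ⇒  ω_arm = 5/24
ω_out/ω_in = 5/24

5/24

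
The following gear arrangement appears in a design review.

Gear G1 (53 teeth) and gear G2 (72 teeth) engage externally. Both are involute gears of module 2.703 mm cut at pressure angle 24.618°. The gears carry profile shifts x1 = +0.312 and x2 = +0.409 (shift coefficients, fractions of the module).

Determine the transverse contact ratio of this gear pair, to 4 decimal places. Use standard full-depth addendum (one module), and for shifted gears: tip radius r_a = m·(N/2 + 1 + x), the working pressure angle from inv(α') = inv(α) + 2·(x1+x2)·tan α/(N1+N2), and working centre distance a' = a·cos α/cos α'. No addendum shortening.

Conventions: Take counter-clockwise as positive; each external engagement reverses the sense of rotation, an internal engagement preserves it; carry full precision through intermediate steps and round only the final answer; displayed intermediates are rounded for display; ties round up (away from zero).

1.5184

single-mesh involute tooth geometry (53T engaging 72T at module 2.703)
base radii: r_b1 = 65.118757, r_b2 = 88.463217
tip radii: r_a1 = 75.175836, r_a2 = 101.116527
inv(α') = inv(24.618°) + 2·(+0.312+0.409)·tan α/(53+72) = 0.03383663  ⇒  α' = 25.97339°
a' = a·cos α / cos α' = 168.9375·cos 24.618°/cos 25.97339° = 170.836924
action lengths: √(r_a1²−r_b1²) = 37.562665, √(r_a2²−r_b2²) = 48.977661
base pitch p_b = π·m·cos α = 7.719872
CR = (37.562665 + 48.977661 − 170.836924·sin 25.97339°)/7.719872 = 1.518376
contact ratio ≈ 1.5184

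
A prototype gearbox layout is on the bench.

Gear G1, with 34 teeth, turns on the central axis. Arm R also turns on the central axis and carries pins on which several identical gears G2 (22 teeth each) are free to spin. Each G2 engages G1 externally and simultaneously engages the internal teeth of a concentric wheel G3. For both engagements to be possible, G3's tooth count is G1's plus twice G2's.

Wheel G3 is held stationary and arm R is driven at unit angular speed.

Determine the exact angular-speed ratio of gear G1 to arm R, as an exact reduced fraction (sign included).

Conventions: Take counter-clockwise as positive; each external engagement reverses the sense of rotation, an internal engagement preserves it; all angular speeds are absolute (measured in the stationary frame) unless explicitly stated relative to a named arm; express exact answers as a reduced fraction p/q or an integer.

topology: planetary set — G1 34T / G2 22T / G3 78T, arm = carrier (Willis)
ring teeth: 34 + 2·22 = 78
34(ω_sun−ω_arm) = −78(ω_ring−ω_arm),  ω_ring = 0, ω_arm = 1
ω_sun = 1 − (78/34)(0−1) = 56/17
ω_out/ω_in = 56/17

56/17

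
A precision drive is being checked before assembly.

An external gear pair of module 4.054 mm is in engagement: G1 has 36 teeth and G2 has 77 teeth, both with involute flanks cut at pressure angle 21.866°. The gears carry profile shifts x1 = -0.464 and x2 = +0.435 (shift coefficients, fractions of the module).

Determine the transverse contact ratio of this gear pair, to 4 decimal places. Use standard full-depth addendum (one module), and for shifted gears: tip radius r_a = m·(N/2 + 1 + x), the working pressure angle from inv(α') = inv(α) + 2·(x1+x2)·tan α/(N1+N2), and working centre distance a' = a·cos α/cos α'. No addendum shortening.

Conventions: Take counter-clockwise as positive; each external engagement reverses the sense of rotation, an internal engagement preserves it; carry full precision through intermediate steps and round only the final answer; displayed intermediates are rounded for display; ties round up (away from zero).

1.6824

single-mesh involute tooth geometry (36T engaging 77T at module 4.054)
base radii: r_b1 = 67.722206, r_b2 = 144.850275
tip radii: r_a1 = 75.144944, r_a2 = 161.896490
inv(α') = inv(21.866°) + 2·(-0.464+0.435)·tan α/(36+77) = 0.01946860  ⇒  α' = 21.79245°
a' = a·cos α / cos α' = 229.0510·cos 21.866°/cos 21.79245° = 228.933246
action lengths: √(r_a1²−r_b1²) = 32.564787, √(r_a2²−r_b2²) = 72.310935
base pitch p_b = π·m·cos α = 11.819755
CR = (32.564787 + 72.310935 − 228.933246·sin 21.79245°)/11.819755 = 1.682379
contact ratio ≈ 1.6824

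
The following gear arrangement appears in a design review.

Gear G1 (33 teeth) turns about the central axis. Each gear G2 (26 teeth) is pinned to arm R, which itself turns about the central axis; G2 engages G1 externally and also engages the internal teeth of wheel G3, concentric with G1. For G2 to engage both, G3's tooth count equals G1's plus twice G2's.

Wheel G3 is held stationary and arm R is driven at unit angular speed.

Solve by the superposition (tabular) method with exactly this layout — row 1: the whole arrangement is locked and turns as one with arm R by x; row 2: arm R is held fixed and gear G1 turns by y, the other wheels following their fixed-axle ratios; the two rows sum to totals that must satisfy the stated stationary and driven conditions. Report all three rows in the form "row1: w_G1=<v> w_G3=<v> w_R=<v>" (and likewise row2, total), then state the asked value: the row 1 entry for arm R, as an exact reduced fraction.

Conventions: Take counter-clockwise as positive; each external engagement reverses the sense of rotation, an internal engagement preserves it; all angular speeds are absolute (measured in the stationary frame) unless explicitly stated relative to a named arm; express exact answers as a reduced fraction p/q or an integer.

topology: planetary set — G1 33T / G2 26T / G3 85T, arm = carrier (Willis)
row 1 — lock + rotate with arm: ω_sun = ω_ring = ω_arm = x
superposition row 2 [arm held]: sun y, ring −(33/85)·y, arm 0
boundary: total ω_ring = x − (33/85)·y = 0 and total ω_arm = x = 1  ⇒  y = 85/33, x = 1
row 2 ring = −(33/85)·85/33 = -1
totals (row 1 + row 2): sun 1 + 85/33 = 118/33, ring 1 + (-1) = 0, arm 1 + 0 = 1
asked cell (row1, arm) = 1

row1: w_G1=1 w_G3=1 w_R=1
row2: w_G1=85/33 w_G3=-1 w_R=0
total: w_G1=118/33 w_G3=0 w_R=1
asked value: 1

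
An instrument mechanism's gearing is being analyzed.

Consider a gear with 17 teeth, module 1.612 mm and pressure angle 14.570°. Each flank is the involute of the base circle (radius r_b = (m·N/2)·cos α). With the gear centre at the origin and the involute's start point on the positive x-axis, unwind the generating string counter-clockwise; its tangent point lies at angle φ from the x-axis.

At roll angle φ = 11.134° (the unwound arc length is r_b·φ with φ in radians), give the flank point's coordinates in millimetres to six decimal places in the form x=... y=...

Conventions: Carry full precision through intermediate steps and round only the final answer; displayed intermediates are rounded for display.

x=13.509388 y=0.032316

topology: single-mesh involute geometry — m = 1.612, N = 17
pitch radius r_p = m·N/2 = 1.612·17/2 = 13.702000
base radius r_b = r_p·cos α = 13.702000·cos 14.570° = 13.261358
roll angle φ = 11.134° = 0.19432496 rad
x = r_b·(cos φ + φ·sin φ) = 13.509388
y = r_b·(sin φ − φ·cos φ) = 0.032316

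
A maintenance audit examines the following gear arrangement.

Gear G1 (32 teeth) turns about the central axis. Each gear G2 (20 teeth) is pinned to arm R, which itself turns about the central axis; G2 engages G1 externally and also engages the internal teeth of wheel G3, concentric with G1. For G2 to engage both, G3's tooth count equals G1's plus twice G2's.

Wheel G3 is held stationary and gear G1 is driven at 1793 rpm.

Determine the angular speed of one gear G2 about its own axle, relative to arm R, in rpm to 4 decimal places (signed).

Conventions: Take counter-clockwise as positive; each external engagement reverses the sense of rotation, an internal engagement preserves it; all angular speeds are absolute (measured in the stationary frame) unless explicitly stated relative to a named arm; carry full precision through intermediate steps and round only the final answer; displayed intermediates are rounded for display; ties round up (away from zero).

recognized (axles ride arm R): planetary set, 32/20/72 teeth
normalise by the input: solve with ω_sun = 1, then scale by 1793 rpm
ring teeth: 32 + 2·20 = 72
32(ω_sun−ω_arm) = −72(ω_ring−ω_arm),  ω_ring = 0, ω_sun = 1
32(1−ω_arm) = −72(0−ω_arm)  ⇒  104·ω_arm = 32  ⇒  ω_arm = 4/13
sun–planet mesh: 32·(1−4/13) = −20·(ω_p−ω_arm)  ⇒  ω_p−ω_arm = -72/65
scale: ω_p−ω_arm = -72/65 × 1793 rpm = -1986.0923 rpm

-1986.0923 rpm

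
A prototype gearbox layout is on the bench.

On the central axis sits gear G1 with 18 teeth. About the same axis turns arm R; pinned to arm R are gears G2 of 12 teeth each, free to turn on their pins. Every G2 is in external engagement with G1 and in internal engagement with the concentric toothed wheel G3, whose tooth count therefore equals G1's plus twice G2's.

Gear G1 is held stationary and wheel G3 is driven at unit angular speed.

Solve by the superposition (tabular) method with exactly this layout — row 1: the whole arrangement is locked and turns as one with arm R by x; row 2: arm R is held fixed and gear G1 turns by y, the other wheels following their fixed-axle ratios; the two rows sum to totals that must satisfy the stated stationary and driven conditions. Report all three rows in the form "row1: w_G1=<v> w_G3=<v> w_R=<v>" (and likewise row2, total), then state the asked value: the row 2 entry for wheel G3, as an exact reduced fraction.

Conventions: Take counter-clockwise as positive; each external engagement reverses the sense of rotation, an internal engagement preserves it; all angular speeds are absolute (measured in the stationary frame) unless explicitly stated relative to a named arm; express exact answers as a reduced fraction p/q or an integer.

row1: w_G1=7/10 w_G3=7/10 w_R=7/10
row2: w_G1=-7/10 w_G3=3/10 w_R=0
total: w_G1=0 w_G3=1 w_R=7/10
asked value: 3/10

recognized (axles ride arm R): planetary set, 18/12/42 teeth
superposition row 1 [locked train]: every member turns x
row 2 — arm fixed, fixed-axis ratios: sun y, ring −(18/42)·y, arm 0
boundary: total ω_sun = x + y = 0 and total ω_ring = x − (18/42)·y = 1  ⇒  y = -7/10, x = 7/10
row 2 ring = −(18/42)·(-7/10) = 3/10
totals (row 1 + row 2): sun 7/10 + (-7/10) = 0, ring 7/10 + 3/10 = 1, arm 7/10 + 0 = 7/10
asked cell (row2, ring) = 3/10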